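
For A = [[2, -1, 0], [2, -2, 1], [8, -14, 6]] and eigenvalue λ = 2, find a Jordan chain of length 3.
v_1 = [[1, 1, 1]]^T, v_2 = [[-1, -1, -2]]^T, v_3 = [[1, 0, -2]]^T

We seek v_1 ∈ ker((A - 2I)^3) \ ker((A - 2I)^2), then set v_{i+1} = (A - 2I) v_i.

One such chain is v_1 = [[1, 1, 1]]^T, v_2 = [[-1, -1, -2]]^T, v_3 = [[1, 0, -2]]^T. Check: (A - 2I) v_3 = [[0, 0, 0]]^T = 0.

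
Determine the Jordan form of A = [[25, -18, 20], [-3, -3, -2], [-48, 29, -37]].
J = [[-5, 1, 0], [0, -5, 1], [0, 0, -5]]

The characteristic polynomial is det(xI - A) = (x + 5)^3, so the eigenvalues are -5 (algebraic multiplicity 3).

For λ = -5: rank(A + 5I) = 2, rank((A + 5I)^2) = 1, rank((A + 5I)^3) = 0. The eigenspace has dimension 3 - 2 = 1, so there is 1 Jordan block; the rank sequence gives block sizes [3].

Assembling the blocks gives the Jordan form J above.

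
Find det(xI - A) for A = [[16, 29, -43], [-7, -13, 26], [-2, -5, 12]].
χ_A(x) = (x - 5)^3

xI - A = [[x - 16, -29, 43], [7, x + 13, -26], [2, 5, x - 12]].

Expanding det(xI - A) along the first row:
det(xI - A) = + (x - 16)·det([[x + 13, -26], [5, x - 12]]) - (-29)·det([[7, -26], [2, x - 12]]) + (43)·det([[7, x + 13], [2, 5]]).

Evaluating gives χ_A(x) = x^3 - 15x^2 + 75x - 125 = (x - 5)^3.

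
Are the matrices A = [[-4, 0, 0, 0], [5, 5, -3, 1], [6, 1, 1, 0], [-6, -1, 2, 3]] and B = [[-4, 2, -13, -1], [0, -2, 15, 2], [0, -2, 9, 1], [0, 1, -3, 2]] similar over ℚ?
Two matrices over a field are similar if and only if they have the same invariant factors.

Both A and B have characteristic polynomial (x - 3)^3(x + 4) and minimal polynomial (x - 3)^3(x + 4). Computing further, both have invariant factors (x - 3)^3(x + 4). Hence A and B are similar.

Yes.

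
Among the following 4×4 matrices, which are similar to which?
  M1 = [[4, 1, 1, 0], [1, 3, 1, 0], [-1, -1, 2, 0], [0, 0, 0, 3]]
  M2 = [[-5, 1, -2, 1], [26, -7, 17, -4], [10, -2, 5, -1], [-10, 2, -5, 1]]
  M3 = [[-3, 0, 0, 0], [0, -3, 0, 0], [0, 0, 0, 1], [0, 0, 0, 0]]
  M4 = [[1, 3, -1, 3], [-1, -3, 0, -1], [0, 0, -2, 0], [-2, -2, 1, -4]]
4 classes: {M1}, {M2}, {M3}, {M4}

Characteristic polynomials: χ_{M1} = (x - 3)^4, χ_{M2} = x^2(x + 3)^2, χ_{M3} = x^2(x + 3)^2, χ_{M4} = (x + 2)^4.

{M1}: invariant factors x - 3, (x - 3)^3.

{M2}: invariant factors x^2(x + 3)^2.

{M3}: invariant factors x + 3, x^2(x + 3).

{M4}: invariant factors (x + 2)^2, (x + 2)^2.

Matrices are similar if and only if their invariant-factor lists agree; the partition into similarity classes is {M1}, {M2}, {M3}, {M4}.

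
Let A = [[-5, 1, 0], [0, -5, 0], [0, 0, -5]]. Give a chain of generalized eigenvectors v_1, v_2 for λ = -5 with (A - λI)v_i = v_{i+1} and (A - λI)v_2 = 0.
v_1 = [[-1, 1, 3]]^T, v_2 = [[1, 0, 0]]^T

We seek v_1 ∈ ker((A + 5I)^2) \ ker(A + 5I), then set v_{i+1} = (A + 5I) v_i.

One such chain is v_1 = [[-1, 1, 3]]^T, v_2 = [[1, 0, 0]]^T. Check: (A + 5I) v_2 = [[0, 0, 0]]^T = 0.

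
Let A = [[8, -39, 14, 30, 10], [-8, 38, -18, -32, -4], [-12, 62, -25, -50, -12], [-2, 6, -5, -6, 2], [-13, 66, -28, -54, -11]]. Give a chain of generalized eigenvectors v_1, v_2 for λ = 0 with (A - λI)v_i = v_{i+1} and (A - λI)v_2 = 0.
v_1 = [[0, -1, 0, -1, -1]]^T, v_2 = [[-1, -2, 0, -2, -1]]^T

We seek v_1 ∈ ker(A^2) \ ker(A), then set v_{i+1} = A v_i.

One such chain is v_1 = [[0, -1, 0, -1, -1]]^T, v_2 = [[-1, -2, 0, -2, -1]]^T. Check: A v_2 = [[0, 0, 0, 0, 0]]^T = 0.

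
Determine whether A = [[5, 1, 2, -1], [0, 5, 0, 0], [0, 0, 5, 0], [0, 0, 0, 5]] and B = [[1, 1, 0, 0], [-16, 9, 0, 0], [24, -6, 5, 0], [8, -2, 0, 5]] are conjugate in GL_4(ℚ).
Yes.

Two matrices over a field are similar if and only if they have the same invariant factors.

Both A and B have characteristic polynomial (x - 5)^4 and minimal polynomial (x - 5)^2. Computing further, both have invariant factors x - 5, x - 5, (x - 5)^2. Hence A and B are similar.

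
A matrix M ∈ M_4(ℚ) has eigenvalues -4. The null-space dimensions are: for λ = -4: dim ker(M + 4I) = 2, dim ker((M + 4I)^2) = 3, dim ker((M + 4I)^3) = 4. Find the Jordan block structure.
λ = -4: successive nullity increments [2, 1, 1] count blocks of size ≥ k; block sizes are [3, 1].

Jordan blocks: (-4, 3), (-4, 1)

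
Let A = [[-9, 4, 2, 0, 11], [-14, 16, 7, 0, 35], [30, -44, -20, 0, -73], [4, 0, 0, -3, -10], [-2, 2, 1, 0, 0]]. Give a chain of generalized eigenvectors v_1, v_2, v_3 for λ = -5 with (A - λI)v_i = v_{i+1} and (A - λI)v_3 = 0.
We seek v_1 ∈ ker((A + 5I)^3) \ ker((A + 5I)^2), then set v_{i+1} = (A + 5I) v_i.

One such chain is v_1 = [[0, -1, 3, 0, 0]]^T, v_2 = [[2, 0, -1, 0, 1]]^T, v_3 = [[1, 0, 2, -2, 0]]^T. Check: (A + 5I) v_3 = [[0, 0, 0, 0, 0]]^T = 0.

v_1 = [[0, -1, 3, 0, 0]]^T, v_2 = [[2, 0, -1, 0, 1]]^T, v_3 = [[1, 0, 2, -2, 0]]^T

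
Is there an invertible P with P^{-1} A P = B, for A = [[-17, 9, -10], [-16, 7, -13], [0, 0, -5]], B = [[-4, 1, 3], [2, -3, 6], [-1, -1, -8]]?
No.

Both have characteristic polynomial (x + 5)^3, but the minimal polynomial of A is (x + 5)^3 while the minimal polynomial of B is (x + 5)^2. The minimal polynomial is a similarity invariant, so A and B are not similar.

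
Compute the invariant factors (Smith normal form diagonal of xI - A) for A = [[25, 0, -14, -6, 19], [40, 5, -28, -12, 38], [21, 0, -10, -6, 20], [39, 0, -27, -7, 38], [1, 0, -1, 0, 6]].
x - 5, (x - 5)^3(x + 1)

The Jordan structure of A has elementary divisors (x + 1), (x - 5)^3, (x - 5). Arranging the block sizes at each eigenvalue in decreasing order and taking row products gives the invariant factors.

Invariant factors (smallest first, each dividing the next): x - 5, (x - 5)^3(x + 1).

Check: the last factor (x - 5)^3(x + 1) is the minimal polynomial, and the product (x - 5)^4(x + 1) is the characteristic polynomial.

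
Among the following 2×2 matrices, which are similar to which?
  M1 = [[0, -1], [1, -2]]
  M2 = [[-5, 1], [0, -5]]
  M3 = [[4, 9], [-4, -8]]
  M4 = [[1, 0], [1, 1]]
Characteristic polynomials: χ_{M1} = (x + 1)^2, χ_{M2} = (x + 5)^2, χ_{M3} = (x + 2)^2, χ_{M4} = (x - 1)^2.

{M1}: invariant factors (x + 1)^2.

{M2}: invariant factors (x + 5)^2.

{M3}: invariant factors (x + 2)^2.

{M4}: invariant factors (x - 1)^2.

Matrices are similar if and only if their invariant-factor lists agree; the partition into similarity classes is {M1}, {M2}, {M3}, {M4}.

4 classes: {M1}, {M2}, {M3}, {M4}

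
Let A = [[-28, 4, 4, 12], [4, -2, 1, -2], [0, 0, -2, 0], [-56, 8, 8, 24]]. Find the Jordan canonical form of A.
The characteristic polynomial is det(xI - A) = x(x + 2)^2(x + 4), so the eigenvalues are -4 (algebraic multiplicity 1), -2 (algebraic multiplicity 2), 0 (algebraic multiplicity 1).

For λ = -4: algebraic multiplicity 1 gives one 1×1 block.

For λ = -2: rank(A + 2I) = 3, rank((A + 2I)^2) = 2. The eigenspace has dimension 4 - 3 = 1, so there is 1 Jordan block; the rank sequence gives block sizes [2].

For λ = 0: algebraic multiplicity 1 gives one 1×1 block.

Assembling the blocks gives the Jordan form J above.

J = [[-4, 0, 0, 0], [0, -2, 1, 0], [0, 0, -2, 0], [0, 0, 0, 0]]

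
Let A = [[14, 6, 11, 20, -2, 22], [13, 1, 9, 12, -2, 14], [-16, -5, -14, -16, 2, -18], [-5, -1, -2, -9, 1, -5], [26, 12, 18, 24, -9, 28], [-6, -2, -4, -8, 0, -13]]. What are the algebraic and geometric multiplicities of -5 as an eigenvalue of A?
algebraic multiplicity 6, geometric multiplicity 3

The characteristic polynomial is (x + 5)^6, so the factor x + 5 appears with exponent 6: the algebraic multiplicity is 6.

rank(A + 5I) = 3, so the eigenspace has dimension 6 - 3 = 3: the geometric multiplicity is 3.

Since 3 < 6, A is not diagonalizable.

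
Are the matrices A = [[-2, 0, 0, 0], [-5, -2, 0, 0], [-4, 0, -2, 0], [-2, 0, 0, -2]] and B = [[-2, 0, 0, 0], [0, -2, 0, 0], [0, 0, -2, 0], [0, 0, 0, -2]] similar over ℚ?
No.

Both have characteristic polynomial (x + 2)^4, but the minimal polynomial of A is (x + 2)^2 while the minimal polynomial of B is x + 2. The minimal polynomial is a similarity invariant, so A and B are not similar.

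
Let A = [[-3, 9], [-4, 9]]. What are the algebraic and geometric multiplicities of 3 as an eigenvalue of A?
algebraic multiplicity 2, geometric multiplicity 1

The characteristic polynomial is (x - 3)^2, so the factor x - 3 appears with exponent 2: the algebraic multiplicity is 2.

rank(A - 3I) = 1, so the eigenspace has dimension 2 - 1 = 1: the geometric multiplicity is 1.

Since 1 < 2, A is not diagonalizable.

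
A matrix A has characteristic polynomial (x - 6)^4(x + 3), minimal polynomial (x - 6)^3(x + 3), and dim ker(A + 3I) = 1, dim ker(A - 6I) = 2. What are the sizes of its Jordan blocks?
λ = -3: algebraic multiplicity 1 (exponent in χ_A), largest block size 1 (exponent in m_A), 1 block (geometric multiplicity). This forces block sizes [1].
λ = 6: algebraic multiplicity 4 (exponent in χ_A), largest block size 3 (exponent in m_A), 2 blocks (geometric multiplicity). These force block sizes [3, 1].

Jordan blocks: (-3, 1), (6, 3), (6, 1)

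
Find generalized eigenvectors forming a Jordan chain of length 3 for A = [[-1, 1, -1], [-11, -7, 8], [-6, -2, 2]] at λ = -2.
v_1 = [[1, -1, 1]]^T, v_2 = [[-1, 2, 0]]^T, v_3 = [[1, 1, 2]]^T

We seek v_1 ∈ ker((A + 2I)^3) \ ker((A + 2I)^2), then set v_{i+1} = (A + 2I) v_i.

One such chain is v_1 = [[1, -1, 1]]^T, v_2 = [[-1, 2, 0]]^T, v_3 = [[1, 1, 2]]^T. Check: (A + 2I) v_3 = [[0, 0, 0]]^T = 0.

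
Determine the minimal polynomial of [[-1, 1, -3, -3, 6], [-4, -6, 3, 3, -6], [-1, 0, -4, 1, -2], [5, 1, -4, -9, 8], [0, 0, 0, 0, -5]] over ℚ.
m_A(x) = (x + 5)^2

The characteristic polynomial factors as (x + 5)^5. The minimal polynomial is ∏(x - λ)^{k_λ} where k_λ is the size of the largest Jordan block at λ.

For λ = -5: rank(A + 5I) = 2, and the largest Jordan block has size 2 (the smallest k with rank((A + 5I)^k) = rank((A + 5I)^(k+1))).

So m_A(x) = (x + 5)^2.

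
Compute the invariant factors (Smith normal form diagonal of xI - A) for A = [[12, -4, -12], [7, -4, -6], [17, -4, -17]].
(x + 2)^2(x + 5)

The Jordan structure of A has elementary divisors (x + 5), (x + 2)^2. Arranging the block sizes at each eigenvalue in decreasing order and taking row products gives the invariant factors.

Invariant factors (smallest first, each dividing the next): (x + 2)^2(x + 5).

Check: the last factor (x + 2)^2(x + 5) is the minimal polynomial, and the product (x + 2)^2(x + 5) is the characteristic polynomial.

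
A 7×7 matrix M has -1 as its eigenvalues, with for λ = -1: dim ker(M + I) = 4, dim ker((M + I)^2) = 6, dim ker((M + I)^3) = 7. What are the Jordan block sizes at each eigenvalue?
Jordan blocks: (-1, 3), (-1, 2), (-1, 1), (-1, 1)

λ = -1: successive nullity increments [4, 2, 1] count blocks of size ≥ k; block sizes are [3, 2, 1, 1].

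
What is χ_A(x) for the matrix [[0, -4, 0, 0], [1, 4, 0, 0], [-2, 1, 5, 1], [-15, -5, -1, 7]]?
xI - A = [[x, 4, 0, 0], [-1, x - 4, 0, 0], [2, -1, x - 5, -1], [15, 5, 1, x - 7]].

Expanding det(xI - A) along the first row:
det(xI - A) = + (x)·det([[x - 4, 0, 0], [-1, x - 5, -1], [5, 1, x - 7]]) - (4)·det([[-1, 0, 0], [2, x - 5, -1], [15, 1, x - 7]]) + (0)·det([[-1, x - 4, 0], [2, -1, -1], [15, 5, x - 7]]) - (0)·det([[-1, x - 4, 0], [2, -1, x - 5], [15, 5, 1]]).

Evaluating gives χ_A(x) = x^4 - 16x^3 + 88x^2 - 192x + 144 = (x - 6)^2(x - 2)^2.

χ_A(x) = (x - 6)^2(x - 2)^2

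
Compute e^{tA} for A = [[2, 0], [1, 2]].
e^{tA} = [[e^{2*t}, 0], [t*e^{2*t}, e^{2*t}]]

A has Jordan form J = [[2, 1], [0, 2]] with A = PJP^{-1}, so e^{tA} = P e^{tJ} P^{-1}.

For a Jordan block J_k(λ), e^{tJ_k(λ)} = e^{λt} · (I + tN + t^2 N^2/2! + ... + t^{k-1} N^{k-1}/(k-1)!) where N is the nilpotent superdiagonal part.

Assembling the blocks and conjugating back gives the entries of e^{tA} as shown above.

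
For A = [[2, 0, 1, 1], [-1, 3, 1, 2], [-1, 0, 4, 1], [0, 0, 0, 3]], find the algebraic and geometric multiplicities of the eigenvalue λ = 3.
algebraic multiplicity 4, geometric multiplicity 2

The characteristic polynomial is (x - 3)^4, so the factor x - 3 appears with exponent 4: the algebraic multiplicity is 4.

rank(A - 3I) = 2, so the eigenspace has dimension 4 - 2 = 2: the geometric multiplicity is 2.

Since 2 < 4, A is not diagonalizable.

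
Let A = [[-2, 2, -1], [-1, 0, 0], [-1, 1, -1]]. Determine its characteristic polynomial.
xI - A = [[x + 2, -2, 1], [1, x, 0], [1, -1, x + 1]].

Expanding det(xI - A) along the first row:
det(xI - A) = + (x + 2)·det([[x, 0], [-1, x + 1]]) - (-2)·det([[1, 0], [1, x + 1]]) + (1)·det([[1, x], [1, -1]]).

Evaluating gives χ_A(x) = x^3 + 3x^2 + 3x + 1 = (x + 1)^3.

χ_A(x) = (x + 1)^3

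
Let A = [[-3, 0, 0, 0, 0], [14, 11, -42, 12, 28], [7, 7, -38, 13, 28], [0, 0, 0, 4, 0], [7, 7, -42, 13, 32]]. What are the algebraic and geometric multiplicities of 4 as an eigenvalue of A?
algebraic multiplicity 3, geometric multiplicity 2

The characteristic polynomial is (x - 4)^3(x + 3)^2, so the factor x - 4 appears with exponent 3: the algebraic multiplicity is 3.

rank(A - 4I) = 3, so the eigenspace has dimension 5 - 3 = 2: the geometric multiplicity is 2.

Since 2 < 3, A is not diagonalizable.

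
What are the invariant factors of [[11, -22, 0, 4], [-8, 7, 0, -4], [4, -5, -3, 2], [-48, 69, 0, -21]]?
The Jordan structure of A has elementary divisors (x + 3)^2, (x + 3), (x - 3). Arranging the block sizes at each eigenvalue in decreasing order and taking row products gives the invariant factors.

Invariant factors (smallest first, each dividing the next): x + 3, (x - 3)(x + 3)^2.

Check: the last factor (x - 3)(x + 3)^2 is the minimal polynomial, and the product (x - 3)(x + 3)^3 is the characteristic polynomial.

x + 3, (x - 3)(x + 3)^2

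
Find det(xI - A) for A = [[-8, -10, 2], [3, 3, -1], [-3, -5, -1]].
χ_A(x) = (x + 2)^3

xI - A = [[x + 8, 10, -2], [-3, x - 3, 1], [3, 5, x + 1]].

Expanding det(xI - A) along the first row:
det(xI - A) = + (x + 8)·det([[x - 3, 1], [5, x + 1]]) - (10)·det([[-3, 1], [3, x + 1]]) + (-2)·det([[-3, x - 3], [3, 5]]).

Evaluating gives χ_A(x) = x^3 + 6x^2 + 12x + 8 = (x + 2)^3.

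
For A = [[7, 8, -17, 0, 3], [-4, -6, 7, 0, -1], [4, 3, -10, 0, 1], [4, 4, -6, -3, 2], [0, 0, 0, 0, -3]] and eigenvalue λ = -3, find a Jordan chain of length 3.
v_1 = [[4, -1, 2, 1, 0]]^T, v_2 = [[-2, 1, -1, 0, 0]]^T, v_3 = [[5, -2, 2, 2, 0]]^T

We seek v_1 ∈ ker((A + 3I)^3) \ ker((A + 3I)^2), then set v_{i+1} = (A + 3I) v_i.

One such chain is v_1 = [[4, -1, 2, 1, 0]]^T, v_2 = [[-2, 1, -1, 0, 0]]^T, v_3 = [[5, -2, 2, 2, 0]]^T. Check: (A + 3I) v_3 = [[0, 0, 0, 0, 0]]^T = 0.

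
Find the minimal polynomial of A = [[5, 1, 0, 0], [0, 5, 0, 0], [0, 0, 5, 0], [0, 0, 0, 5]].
m_A(x) = (x - 5)^2

The characteristic polynomial factors as (x - 5)^4. The minimal polynomial is ∏(x - λ)^{k_λ} where k_λ is the size of the largest Jordan block at λ.

For λ = 5: rank(A - 5I) = 1, and the largest Jordan block has size 2 (the smallest k with rank((A - 5I)^k) = rank((A - 5I)^(k+1))).

So m_A(x) = (x - 5)^2.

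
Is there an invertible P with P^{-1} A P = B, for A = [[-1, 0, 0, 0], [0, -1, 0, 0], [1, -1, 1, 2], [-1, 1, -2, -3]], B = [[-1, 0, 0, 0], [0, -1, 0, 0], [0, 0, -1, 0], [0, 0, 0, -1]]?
No.

Both have characteristic polynomial (x + 1)^4, but the minimal polynomial of A is (x + 1)^2 while the minimal polynomial of B is x + 1. The minimal polynomial is a similarity invariant, so A and B are not similar.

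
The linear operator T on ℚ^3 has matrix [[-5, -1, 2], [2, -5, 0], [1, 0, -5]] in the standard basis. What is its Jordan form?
The characteristic polynomial is det(xI - A) = (x + 5)^3, so the eigenvalues are -5 (algebraic multiplicity 3).

For λ = -5: rank(A + 5I) = 2, rank((A + 5I)^2) = 1, rank((A + 5I)^3) = 0. The eigenspace has dimension 3 - 2 = 1, so there is 1 Jordan block; the rank sequence gives block sizes [3].

Assembling the blocks gives the Jordan form J above.

J = [[-5, 1, 0], [0, -5, 1], [0, 0, -5]]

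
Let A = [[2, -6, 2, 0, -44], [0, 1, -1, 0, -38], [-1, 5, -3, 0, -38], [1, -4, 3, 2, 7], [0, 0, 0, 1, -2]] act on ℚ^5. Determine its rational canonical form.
R = [[0, 0, 0, 0, 32], [1, 0, 0, 0, -32], [0, 1, 0, 0, -6], [0, 0, 1, 0, 11], [0, 0, 0, 1, 0]]

The invariant factors of A (the non-unit diagonal entries of the Smith normal form of xI - A over ℚ[x]) are (x - 2)(x^2 + x - 4)^2, each dividing the next. The characteristic polynomial is their product, (x - 2)(x^2 + x - 4)^2.

The rational canonical form is the block-diagonal matrix of companion matrices C(f_i):
R = [[0, 0, 0, 0, 32], [1, 0, 0, 0, -32], [0, 1, 0, 0, -6], [0, 0, 1, 0, 11], [0, 0, 0, 1, 0]].

Note the characteristic polynomial does not split into linear factors over ℚ, so A has no Jordan form over ℚ; the rational canonical form exists over any field.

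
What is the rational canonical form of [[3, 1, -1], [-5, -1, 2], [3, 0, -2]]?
R = [[0, 0, -1], [1, 0, -1], [0, 1, 0]]

The invariant factors of A (the non-unit diagonal entries of the Smith normal form of xI - A over ℚ[x]) are x^3 + x + 1, each dividing the next. The characteristic polynomial is their product, x^3 + x + 1.

The rational canonical form is the block-diagonal matrix of companion matrices C(f_i):
R = [[0, 0, -1], [1, 0, -1], [0, 1, 0]].

Note the characteristic polynomial does not split into linear factors over ℚ, so A has no Jordan form over ℚ; the rational canonical form exists over any field.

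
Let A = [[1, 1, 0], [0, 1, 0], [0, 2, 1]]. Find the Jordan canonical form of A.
The characteristic polynomial is det(xI - A) = (x - 1)^3, so the eigenvalues are 1 (algebraic multiplicity 3).

For λ = 1: rank(A - I) = 1, rank((A - I)^2) = 0. The eigenspace has dimension 3 - 1 = 2, so there are 2 Jordan blocks; the rank sequence gives block sizes [2, 1].

Assembling the blocks gives the Jordan form J above.

J = [[1, 1, 0], [0, 1, 0], [0, 0, 1]]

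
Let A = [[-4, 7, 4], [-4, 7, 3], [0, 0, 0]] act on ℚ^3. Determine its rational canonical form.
R = [[0, 0, 0], [1, 0, 0], [0, 1, 3]]

The invariant factors of A (the non-unit diagonal entries of the Smith normal form of xI - A over ℚ[x]) are x^2(x - 3), each dividing the next. The characteristic polynomial is their product, x^2(x - 3).

The rational canonical form is the block-diagonal matrix of companion matrices C(f_i):
R = [[0, 0, 0], [1, 0, 0], [0, 1, 3]].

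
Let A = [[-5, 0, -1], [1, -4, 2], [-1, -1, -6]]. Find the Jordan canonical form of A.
J = [[-5, 1, 0], [0, -5, 1], [0, 0, -5]]

The characteristic polynomial is det(xI - A) = (x + 5)^3, so the eigenvalues are -5 (algebraic multiplicity 3).

For λ = -5: rank(A + 5I) = 2, rank((A + 5I)^2) = 1, rank((A + 5I)^3) = 0. The eigenspace has dimension 3 - 2 = 1, so there is 1 Jordan block; the rank sequence gives block sizes [3].

Assembling the blocks gives the Jordan form J above.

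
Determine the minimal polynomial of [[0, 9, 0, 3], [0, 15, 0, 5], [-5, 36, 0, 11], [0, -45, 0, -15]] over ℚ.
The characteristic polynomial factors as x^4. The minimal polynomial is ∏(x - λ)^{k_λ} where k_λ is the size of the largest Jordan block at λ.

For λ = 0: rank(A) = 2, and the largest Jordan block has size 2 (the smallest k with rank(A^k) = rank(A^(k+1))).

So m_A(x) = x^2.

m_A(x) = x^2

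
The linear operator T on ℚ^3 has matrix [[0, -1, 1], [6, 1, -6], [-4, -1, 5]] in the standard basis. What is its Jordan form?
The characteristic polynomial is det(xI - A) = (x - 4)(x - 1)^2, so the eigenvalues are 1 (algebraic multiplicity 2), 4 (algebraic multiplicity 1).

For λ = 1: rank(A - I) = 2, rank((A - I)^2) = 1. The eigenspace has dimension 3 - 2 = 1, so there is 1 Jordan block; the rank sequence gives block sizes [2].

For λ = 4: algebraic multiplicity 1 gives one 1×1 block.

Assembling the blocks gives the Jordan form J above.

J = [[1, 1, 0], [0, 1, 0], [0, 0, 4]]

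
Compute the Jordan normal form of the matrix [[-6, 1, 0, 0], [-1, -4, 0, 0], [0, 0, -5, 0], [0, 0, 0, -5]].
The characteristic polynomial is det(xI - A) = (x + 5)^4, so the eigenvalues are -5 (algebraic multiplicity 4).

For λ = -5: rank(A + 5I) = 1, rank((A + 5I)^2) = 0. The eigenspace has dimension 4 - 1 = 3, so there are 3 Jordan blocks; the rank sequence gives block sizes [2, 1, 1].

Assembling the blocks gives the Jordan form J above.

J = [[-5, 1, 0, 0], [0, -5, 0, 0], [0, 0, -5, 0], [0, 0, 0, -5]]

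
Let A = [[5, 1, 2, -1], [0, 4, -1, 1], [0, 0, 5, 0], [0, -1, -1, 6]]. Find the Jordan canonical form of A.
J = [[5, 1, 0, 0], [0, 5, 0, 0], [0, 0, 5, 1], [0, 0, 0, 5]]

The characteristic polynomial is det(xI - A) = (x - 5)^4, so the eigenvalues are 5 (algebraic multiplicity 4).

For λ = 5: rank(A - 5I) = 2, rank((A - 5I)^2) = 0. The eigenspace has dimension 4 - 2 = 2, so there are 2 Jordan blocks; the rank sequence gives block sizes [2, 2].

Assembling the blocks gives the Jordan form J above.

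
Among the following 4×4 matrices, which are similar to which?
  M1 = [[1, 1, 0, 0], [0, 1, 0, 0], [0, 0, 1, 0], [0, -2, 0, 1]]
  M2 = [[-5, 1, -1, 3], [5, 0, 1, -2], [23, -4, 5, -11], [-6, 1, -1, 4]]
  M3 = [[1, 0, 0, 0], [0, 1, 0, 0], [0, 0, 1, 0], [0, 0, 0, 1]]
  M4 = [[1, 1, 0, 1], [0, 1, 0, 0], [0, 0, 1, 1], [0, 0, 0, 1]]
3 classes: {M1}, {M2, M4}, {M3}

Characteristic polynomials: χ_{M1} = (x - 1)^4, χ_{M2} = (x - 1)^4, χ_{M3} = (x - 1)^4, χ_{M4} = (x - 1)^4.

{M1}: invariant factors x - 1, x - 1, (x - 1)^2.

{M2, M4}: invariant factors (x - 1)^2, (x - 1)^2.

{M3}: invariant factors x - 1, x - 1, x - 1, x - 1.

Matrices are similar if and only if their invariant-factor lists agree; the partition into similarity classes is {M1}, {M2, M4}, {M3}.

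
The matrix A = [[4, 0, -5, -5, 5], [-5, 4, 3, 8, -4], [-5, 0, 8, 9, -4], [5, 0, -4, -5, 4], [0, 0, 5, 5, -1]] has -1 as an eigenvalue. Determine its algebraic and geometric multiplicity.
algebraic multiplicity 2, geometric multiplicity 1

The characteristic polynomial is (x - 4)^3(x + 1)^2, so the factor x + 1 appears with exponent 2: the algebraic multiplicity is 2.

rank(A + I) = 4, so the eigenspace has dimension 5 - 4 = 1: the geometric multiplicity is 1.

Since 1 < 2, A is not diagonalizable.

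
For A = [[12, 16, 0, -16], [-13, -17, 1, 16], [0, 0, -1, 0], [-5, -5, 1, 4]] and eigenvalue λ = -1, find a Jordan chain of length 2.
v_1 = [[0, -2, 1, -2]]^T, v_2 = [[0, 1, 0, 1]]^T

We seek v_1 ∈ ker((A + I)^2) \ ker(A + I), then set v_{i+1} = (A + I) v_i.

One such chain is v_1 = [[0, -2, 1, -2]]^T, v_2 = [[0, 1, 0, 1]]^T. Check: (A + I) v_2 = [[0, 0, 0, 0]]^T = 0.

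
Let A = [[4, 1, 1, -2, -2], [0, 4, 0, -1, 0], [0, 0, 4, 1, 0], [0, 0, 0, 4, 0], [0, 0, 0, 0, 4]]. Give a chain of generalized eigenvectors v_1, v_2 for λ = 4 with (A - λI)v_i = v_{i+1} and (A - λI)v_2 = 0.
v_1 = [[4, 3, -2, 0, 0]]^T, v_2 = [[1, 0, 0, 0, 0]]^T

We seek v_1 ∈ ker((A - 4I)^2) \ ker(A - 4I), then set v_{i+1} = (A - 4I) v_i.

One such chain is v_1 = [[4, 3, -2, 0, 0]]^T, v_2 = [[1, 0, 0, 0, 0]]^T. Check: (A - 4I) v_2 = [[0, 0, 0, 0, 0]]^T = 0.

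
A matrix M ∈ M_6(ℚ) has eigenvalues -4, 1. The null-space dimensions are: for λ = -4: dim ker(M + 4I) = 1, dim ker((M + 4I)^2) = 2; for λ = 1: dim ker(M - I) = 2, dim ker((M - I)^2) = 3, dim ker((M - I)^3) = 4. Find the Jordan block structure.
λ = -4: successive nullity increments [1, 1] count blocks of size ≥ k; block sizes are [2].
λ = 1: successive nullity increments [2, 1, 1] count blocks of size ≥ k; block sizes are [3, 1].

Jordan blocks: (-4, 2), (1, 3), (1, 1)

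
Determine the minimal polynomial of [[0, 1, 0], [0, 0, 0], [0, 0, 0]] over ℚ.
The characteristic polynomial factors as x^3. The minimal polynomial is ∏(x - λ)^{k_λ} where k_λ is the size of the largest Jordan block at λ.

For λ = 0: rank(A) = 1, and the largest Jordan block has size 2 (the smallest k with rank(A^k) = rank(A^(k+1))).

So m_A(x) = x^2.

m_A(x) = x^2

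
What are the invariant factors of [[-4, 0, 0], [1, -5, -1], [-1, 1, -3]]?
The Jordan structure of A has elementary divisors (x + 4)^2, (x + 4). Arranging the block sizes at each eigenvalue in decreasing order and taking row products gives the invariant factors.

Invariant factors (smallest first, each dividing the next): x + 4, (x + 4)^2.

Check: the last factor (x + 4)^2 is the minimal polynomial, and the product (x + 4)^3 is the characteristic polynomial.

x + 4, (x + 4)^2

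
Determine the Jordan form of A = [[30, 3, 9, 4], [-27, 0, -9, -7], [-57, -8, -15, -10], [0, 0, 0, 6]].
The characteristic polynomial is det(xI - A) = (x - 6)^3(x - 3), so the eigenvalues are 3 (algebraic multiplicity 1), 6 (algebraic multiplicity 3).

For λ = 3: algebraic multiplicity 1 gives one 1×1 block.

For λ = 6: rank(A - 6I) = 3, rank((A - 6I)^2) = 2, rank((A - 6I)^3) = 1. The eigenspace has dimension 4 - 3 = 1, so there is 1 Jordan block; the rank sequence gives block sizes [3].

Assembling the blocks gives the Jordan form J above.

J = [[3, 0, 0, 0], [0, 6, 1, 0], [0, 0, 6, 1], [0, 0, 0, 6]]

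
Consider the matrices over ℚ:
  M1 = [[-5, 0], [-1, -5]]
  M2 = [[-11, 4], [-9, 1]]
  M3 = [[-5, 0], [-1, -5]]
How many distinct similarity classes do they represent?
1 class: {M1, M2, M3}

Characteristic polynomials: χ_{M1} = (x + 5)^2, χ_{M2} = (x + 5)^2, χ_{M3} = (x + 5)^2.

{M1, M2, M3}: invariant factors (x + 5)^2.

Matrices are similar if and only if their invariant-factor lists agree; the partition into similarity classes is {M1, M2, M3}.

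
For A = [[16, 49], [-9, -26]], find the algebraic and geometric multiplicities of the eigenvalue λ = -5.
algebraic multiplicity 2, geometric multiplicity 1

The characteristic polynomial is (x + 5)^2, so the factor x + 5 appears with exponent 2: the algebraic multiplicity is 2.

rank(A + 5I) = 1, so the eigenspace has dimension 2 - 1 = 1: the geometric multiplicity is 1.

Since 1 < 2, A is not diagonalizable.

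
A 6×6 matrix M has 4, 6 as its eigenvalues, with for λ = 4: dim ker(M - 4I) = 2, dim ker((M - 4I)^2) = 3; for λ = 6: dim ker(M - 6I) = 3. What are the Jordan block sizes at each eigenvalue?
Jordan blocks: (4, 2), (4, 1), (6, 1), (6, 1), (6, 1)

λ = 4: successive nullity increments [2, 1] count blocks of size ≥ k; block sizes are [2, 1].
λ = 6: successive nullity increments [3] count blocks of size ≥ k; block sizes are [1, 1, 1].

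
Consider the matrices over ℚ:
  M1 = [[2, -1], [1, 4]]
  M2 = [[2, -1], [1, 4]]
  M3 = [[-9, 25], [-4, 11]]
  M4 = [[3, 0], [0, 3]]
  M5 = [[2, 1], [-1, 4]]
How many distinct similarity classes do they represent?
Characteristic polynomials: χ_{M1} = (x - 3)^2, χ_{M2} = (x - 3)^2, χ_{M3} = (x - 1)^2, χ_{M4} = (x - 3)^2, χ_{M5} = (x - 3)^2.

{M1, M2, M5}: invariant factors (x - 3)^2.

{M3}: invariant factors (x - 1)^2.

{M4}: invariant factors x - 3, x - 3.

Matrices are similar if and only if their invariant-factor lists agree; the partition into similarity classes is {M1, M2, M5}, {M3}, {M4}.

3 classes: {M1, M2, M5}, {M3}, {M4}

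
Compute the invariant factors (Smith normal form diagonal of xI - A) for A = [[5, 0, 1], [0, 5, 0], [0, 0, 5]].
The Jordan structure of A has elementary divisors (x - 5)^2, (x - 5). Arranging the block sizes at each eigenvalue in decreasing order and taking row products gives the invariant factors.

Invariant factors (smallest first, each dividing the next): x - 5, (x - 5)^2.

Check: the last factor (x - 5)^2 is the minimal polynomial, and the product (x - 5)^3 is the characteristic polynomial.

x - 5, (x - 5)^2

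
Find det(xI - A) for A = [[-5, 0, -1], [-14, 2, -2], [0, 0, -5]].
χ_A(x) = (x - 2)(x + 5)^2

xI - A = [[x + 5, 0, 1], [14, x - 2, 2], [0, 0, x + 5]].

Expanding det(xI - A) along the first row:
det(xI - A) = + (x + 5)·det([[x - 2, 2], [0, x + 5]]) - (0)·det([[14, 2], [0, x + 5]]) + (1)·det([[14, x - 2], [0, 0]]).

Evaluating gives χ_A(x) = x^3 + 8x^2 + 5x - 50 = (x - 2)(x + 5)^2.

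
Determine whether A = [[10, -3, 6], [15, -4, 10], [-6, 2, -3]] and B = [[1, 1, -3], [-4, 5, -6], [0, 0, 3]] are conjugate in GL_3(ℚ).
No.

trace(A) = 3 but trace(B) = 9. The trace is a similarity invariant, so A and B are not similar.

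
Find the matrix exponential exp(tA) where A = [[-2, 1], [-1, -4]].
e^{tA} = [[(t + 1)*e^{-3*t}, t*e^{-3*t}], [-t*e^{-3*t}, (1 - t)*e^{-3*t}]]

A has Jordan form J = [[-3, 1], [0, -3]] with A = PJP^{-1}, so e^{tA} = P e^{tJ} P^{-1}.

For a Jordan block J_k(λ), e^{tJ_k(λ)} = e^{λt} · (I + tN + t^2 N^2/2! + ... + t^{k-1} N^{k-1}/(k-1)!) where N is the nilpotent superdiagonal part.

Assembling the blocks and conjugating back gives the entries of e^{tA} as shown above.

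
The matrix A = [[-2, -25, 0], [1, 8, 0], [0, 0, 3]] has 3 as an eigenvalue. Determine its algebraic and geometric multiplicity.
The characteristic polynomial is (x - 3)^3, so the factor x - 3 appears with exponent 3: the algebraic multiplicity is 3.

rank(A - 3I) = 1, so the eigenspace has dimension 3 - 1 = 2: the geometric multiplicity is 2.

Since 2 < 3, A is not diagonalizable.

algebraic multiplicity 3, geometric multiplicity 2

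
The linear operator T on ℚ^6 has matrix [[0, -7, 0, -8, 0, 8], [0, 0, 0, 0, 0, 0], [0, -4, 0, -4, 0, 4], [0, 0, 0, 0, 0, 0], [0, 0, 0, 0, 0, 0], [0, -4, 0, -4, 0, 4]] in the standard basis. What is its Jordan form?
The characteristic polynomial is det(xI - A) = x^5(x - 4), so the eigenvalues are 0 (algebraic multiplicity 5), 4 (algebraic multiplicity 1).

For λ = 0: rank(A) = 2, rank(A^2) = 1. The eigenspace has dimension 6 - 2 = 4, so there are 4 Jordan blocks; the rank sequence gives block sizes [2, 1, 1, 1].

For λ = 4: algebraic multiplicity 1 gives one 1×1 block.

Assembling the blocks gives the Jordan form J above.

J = [[0, 1, 0, 0, 0, 0], [0, 0, 0, 0, 0, 0], [0, 0, 0, 0, 0, 0], [0, 0, 0, 0, 0, 0], [0, 0, 0, 0, 0, 0], [0, 0, 0, 0, 0, 4]]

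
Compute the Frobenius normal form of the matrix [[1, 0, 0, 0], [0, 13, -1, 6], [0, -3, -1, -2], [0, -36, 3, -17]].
The invariant factors of A (the non-unit diagonal entries of the Smith normal form of xI - A over ℚ[x]) are x - 1, (x - 1)(x + 2)(x + 4), each dividing the next. The characteristic polynomial is their product, (x - 1)^2(x + 2)(x + 4).

The rational canonical form is the block-diagonal matrix of companion matrices C(f_i):
R = [[1, 0, 0, 0], [0, 0, 0, 8], [0, 1, 0, -2], [0, 0, 1, -5]].

R = [[1, 0, 0, 0], [0, 0, 0, 8], [0, 1, 0, -2], [0, 0, 1, -5]]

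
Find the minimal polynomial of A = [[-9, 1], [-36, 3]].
m_A(x) = (x + 3)^2

The characteristic polynomial factors as (x + 3)^2. The minimal polynomial is ∏(x - λ)^{k_λ} where k_λ is the size of the largest Jordan block at λ.

For λ = -3: rank(A + 3I) = 1, and the largest Jordan block has size 2 (the smallest k with rank((A + 3I)^k) = rank((A + 3I)^(k+1))).

So m_A(x) = (x + 3)^2.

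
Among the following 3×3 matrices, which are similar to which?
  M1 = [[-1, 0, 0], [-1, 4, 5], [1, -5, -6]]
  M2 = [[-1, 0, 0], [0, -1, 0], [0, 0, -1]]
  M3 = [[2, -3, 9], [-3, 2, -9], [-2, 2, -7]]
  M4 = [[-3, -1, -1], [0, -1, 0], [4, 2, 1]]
2 classes: {M1, M3, M4}, {M2}

Characteristic polynomials: χ_{M1} = (x + 1)^3, χ_{M2} = (x + 1)^3, χ_{M3} = (x + 1)^3, χ_{M4} = (x + 1)^3.

{M1, M3, M4}: invariant factors x + 1, (x + 1)^2.

{M2}: invariant factors x + 1, x + 1, x + 1.

Matrices are similar if and only if their invariant-factor lists agree; the partition into similarity classes is {M1, M3, M4}, {M2}.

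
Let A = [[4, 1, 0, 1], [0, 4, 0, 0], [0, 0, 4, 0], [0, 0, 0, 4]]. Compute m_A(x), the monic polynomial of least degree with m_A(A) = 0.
m_A(x) = (x - 4)^2

The characteristic polynomial factors as (x - 4)^4. The minimal polynomial is ∏(x - λ)^{k_λ} where k_λ is the size of the largest Jordan block at λ.

For λ = 4: rank(A - 4I) = 1, and the largest Jordan block has size 2 (the smallest k with rank((A - 4I)^k) = rank((A - 4I)^(k+1))).

So m_A(x) = (x - 4)^2.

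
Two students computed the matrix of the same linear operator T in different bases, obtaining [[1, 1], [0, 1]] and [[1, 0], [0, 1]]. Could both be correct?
No.

Both have characteristic polynomial (x - 1)^2, but the minimal polynomial of A is (x - 1)^2 while the minimal polynomial of B is x - 1. The minimal polynomial is a similarity invariant, so A and B are not similar.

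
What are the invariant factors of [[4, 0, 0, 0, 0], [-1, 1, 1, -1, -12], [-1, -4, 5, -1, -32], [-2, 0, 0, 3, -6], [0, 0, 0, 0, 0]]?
x(x - 4)(x - 3)^3

The Jordan structure of A has elementary divisors x, (x - 3)^3, (x - 4). Arranging the block sizes at each eigenvalue in decreasing order and taking row products gives the invariant factors.

Invariant factors (smallest first, each dividing the next): x(x - 4)(x - 3)^3.

Check: the last factor x(x - 4)(x - 3)^3 is the minimal polynomial, and the product x(x - 4)(x - 3)^3 is the characteristic polynomial.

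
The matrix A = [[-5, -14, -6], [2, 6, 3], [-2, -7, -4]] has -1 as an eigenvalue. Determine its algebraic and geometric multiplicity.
The characteristic polynomial is (x + 1)^3, so the factor x + 1 appears with exponent 3: the algebraic multiplicity is 3.

rank(A + I) = 1, so the eigenspace has dimension 3 - 1 = 2: the geometric multiplicity is 2.

Since 2 < 3, A is not diagonalizable.

algebraic multiplicity 3, geometric multiplicity 2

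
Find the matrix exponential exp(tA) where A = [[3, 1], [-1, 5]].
A has Jordan form J = [[4, 1], [0, 4]] with A = PJP^{-1}, so e^{tA} = P e^{tJ} P^{-1}.

For a Jordan block J_k(λ), e^{tJ_k(λ)} = e^{λt} · (I + tN + t^2 N^2/2! + ... + t^{k-1} N^{k-1}/(k-1)!) where N is the nilpotent superdiagonal part.

Assembling the blocks and conjugating back gives the entries of e^{tA} as shown above.

e^{tA} = [[(1 - t)*e^{4*t}, t*e^{4*t}], [-t*e^{4*t}, (t + 1)*e^{4*t}]]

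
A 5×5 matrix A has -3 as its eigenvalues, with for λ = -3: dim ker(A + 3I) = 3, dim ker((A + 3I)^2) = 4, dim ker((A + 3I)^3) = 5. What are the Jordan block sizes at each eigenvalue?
λ = -3: successive nullity increments [3, 1, 1] count blocks of size ≥ k; block sizes are [3, 1, 1].

Jordan blocks: (-3, 3), (-3, 1), (-3, 1)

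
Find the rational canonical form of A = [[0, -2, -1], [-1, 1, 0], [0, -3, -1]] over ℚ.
R = [[0, 0, -1], [1, 0, 3], [0, 1, 0]]

The invariant factors of A (the non-unit diagonal entries of the Smith normal form of xI - A over ℚ[x]) are x^3 - 3x + 1, each dividing the next. The characteristic polynomial is their product, x^3 - 3x + 1.

The rational canonical form is the block-diagonal matrix of companion matrices C(f_i):
R = [[0, 0, -1], [1, 0, 3], [0, 1, 0]].

Note the characteristic polynomial does not split into linear factors over ℚ, so A has no Jordan form over ℚ; the rational canonical form exists over any field.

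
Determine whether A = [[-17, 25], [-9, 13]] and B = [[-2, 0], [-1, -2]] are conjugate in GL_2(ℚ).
Yes.

Two matrices over a field are similar if and only if they have the same invariant factors.

Both A and B have characteristic polynomial (x + 2)^2 and minimal polynomial (x + 2)^2. Computing further, both have invariant factors (x + 2)^2. Hence A and B are similar.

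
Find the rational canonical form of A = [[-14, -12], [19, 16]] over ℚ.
The invariant factors of A (the non-unit diagonal entries of the Smith normal form of xI - A over ℚ[x]) are x^2 - 2x + 4, each dividing the next. The characteristic polynomial is their product, x^2 - 2x + 4.

The rational canonical form is the block-diagonal matrix of companion matrices C(f_i):
R = [[0, -4], [1, 2]].

Note the characteristic polynomial does not split into linear factors over ℚ, so A has no Jordan form over ℚ; the rational canonical form exists over any field.

R = [[0, -4], [1, 2]]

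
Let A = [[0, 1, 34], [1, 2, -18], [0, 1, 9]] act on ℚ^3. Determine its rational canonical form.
The invariant factors of A (the non-unit diagonal entries of the Smith normal form of xI - A over ℚ[x]) are (x - 5)^2(x - 1), each dividing the next. The characteristic polynomial is their product, (x - 5)^2(x - 1).

The rational canonical form is the block-diagonal matrix of companion matrices C(f_i):
R = [[0, 0, 25], [1, 0, -35], [0, 1, 11]].

R = [[0, 0, 25], [1, 0, -35], [0, 1, 11]]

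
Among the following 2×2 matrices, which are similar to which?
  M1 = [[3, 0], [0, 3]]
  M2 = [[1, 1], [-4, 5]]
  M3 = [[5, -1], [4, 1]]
2 classes: {M1}, {M2, M3}

Characteristic polynomials: χ_{M1} = (x - 3)^2, χ_{M2} = (x - 3)^2, χ_{M3} = (x - 3)^2.

{M1}: invariant factors x - 3, x - 3.

{M2, M3}: invariant factors (x - 3)^2.

Matrices are similar if and only if their invariant-factor lists agree; the partition into similarity classes is {M1}, {M2, M3}.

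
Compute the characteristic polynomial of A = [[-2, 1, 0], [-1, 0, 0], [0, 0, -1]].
xI - A = [[x + 2, -1, 0], [1, x, 0], [0, 0, x + 1]].

Expanding det(xI - A) along the first row:
det(xI - A) = + (x + 2)·det([[x, 0], [0, x + 1]]) - (-1)·det([[1, 0], [0, x + 1]]) + (0)·det([[1, x], [0, 0]]).

Evaluating gives χ_A(x) = x^3 + 3x^2 + 3x + 1 = (x + 1)^3.

χ_A(x) = (x + 1)^3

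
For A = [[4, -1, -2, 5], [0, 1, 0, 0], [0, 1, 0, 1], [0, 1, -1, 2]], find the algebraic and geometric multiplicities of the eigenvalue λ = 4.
algebraic multiplicity 1, geometric multiplicity 1

The characteristic polynomial is (x - 4)(x - 1)^3, so the factor x - 4 appears with exponent 1: the algebraic multiplicity is 1.

rank(A - 4I) = 3, so the eigenspace has dimension 4 - 3 = 1: the geometric multiplicity is 1.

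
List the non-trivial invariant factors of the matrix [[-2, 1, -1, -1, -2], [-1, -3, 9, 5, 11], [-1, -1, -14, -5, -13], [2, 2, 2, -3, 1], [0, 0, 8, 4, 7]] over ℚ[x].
(x + 3)^2, (x + 3)^3

The Jordan structure of A has elementary divisors (x + 3)^3, (x + 3)^2. Arranging the block sizes at each eigenvalue in decreasing order and taking row products gives the invariant factors.

Invariant factors (smallest first, each dividing the next): (x + 3)^2, (x + 3)^3.

Check: the last factor (x + 3)^3 is the minimal polynomial, and the product (x + 3)^5 is the characteristic polynomial.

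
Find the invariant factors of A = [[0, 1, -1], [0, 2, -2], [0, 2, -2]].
x, x^2

The Jordan structure of A has elementary divisors x^2, x. Arranging the block sizes at each eigenvalue in decreasing order and taking row products gives the invariant factors.

Invariant factors (smallest first, each dividing the next): x, x^2.

Check: the last factor x^2 is the minimal polynomial, and the product x^3 is the characteristic polynomial.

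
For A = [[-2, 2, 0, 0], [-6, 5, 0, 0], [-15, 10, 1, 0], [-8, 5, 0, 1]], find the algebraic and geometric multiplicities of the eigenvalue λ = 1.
The characteristic polynomial is (x - 2)(x - 1)^3, so the factor x - 1 appears with exponent 3: the algebraic multiplicity is 3.

rank(A - I) = 2, so the eigenspace has dimension 4 - 2 = 2: the geometric multiplicity is 2.

Since 2 < 3, A is not diagonalizable.

algebraic multiplicity 3, geometric multiplicity 2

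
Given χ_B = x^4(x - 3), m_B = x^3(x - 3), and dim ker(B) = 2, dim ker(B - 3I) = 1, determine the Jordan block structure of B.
λ = 0: algebraic multiplicity 4 (exponent in χ_B), largest block size 3 (exponent in m_B), 2 blocks (geometric multiplicity). These force block sizes [3, 1].
λ = 3: algebraic multiplicity 1 (exponent in χ_B), largest block size 1 (exponent in m_B), 1 block (geometric multiplicity). This forces block sizes [1].

Jordan blocks: (0, 3), (0, 1), (3, 1)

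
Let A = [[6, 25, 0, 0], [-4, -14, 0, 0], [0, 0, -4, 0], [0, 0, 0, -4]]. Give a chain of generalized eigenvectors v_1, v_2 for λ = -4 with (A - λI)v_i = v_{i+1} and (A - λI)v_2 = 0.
v_1 = [[18, -7, 3, -2]]^T, v_2 = [[5, -2, 0, 0]]^T

We seek v_1 ∈ ker((A + 4I)^2) \ ker(A + 4I), then set v_{i+1} = (A + 4I) v_i.

One such chain is v_1 = [[18, -7, 3, -2]]^T, v_2 = [[5, -2, 0, 0]]^T. Check: (A + 4I) v_2 = [[0, 0, 0, 0]]^T = 0.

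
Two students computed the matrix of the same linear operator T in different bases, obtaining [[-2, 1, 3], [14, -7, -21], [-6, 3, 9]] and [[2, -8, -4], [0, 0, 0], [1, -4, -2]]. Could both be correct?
Two matrices over a field are similar if and only if they have the same invariant factors.

Both A and B have characteristic polynomial x^3 and minimal polynomial x^2. Computing further, both have invariant factors x, x^2. Hence A and B are similar.

Yes.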